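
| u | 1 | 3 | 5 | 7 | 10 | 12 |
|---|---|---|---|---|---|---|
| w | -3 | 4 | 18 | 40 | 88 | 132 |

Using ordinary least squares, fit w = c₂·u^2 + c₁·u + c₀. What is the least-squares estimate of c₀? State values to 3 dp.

c₀ = -2.594

Entries of MᵀM: Σu^2·u^2 = 33844, Σu^2·u = 3224, Σu^2 = 328, Σu·u = 328, Σu = 38, Σ1 = 6.
Moment sums: Σu^2·w = 30251, Σu·w = 2843, Σw = 279.
Solving the 3×3 system (Gaussian elimination) gives c₂ = 114149/112380, c₁ = -5708/5619, c₀ = -48577/18730.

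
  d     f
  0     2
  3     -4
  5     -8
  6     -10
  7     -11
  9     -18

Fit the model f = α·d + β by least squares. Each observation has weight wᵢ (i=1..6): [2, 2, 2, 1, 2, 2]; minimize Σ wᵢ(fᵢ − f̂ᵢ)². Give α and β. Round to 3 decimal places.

Forming XᵀWX = [[364, 54]; [54, 11]] and XᵀWf = [-642, -88]ᵀ gives XᵀWX·[α, β]ᵀ = XᵀWf.
Eliminating β: 11·(row 1) − 54·(row 2) gives 1088·α = 11·(-642) − 54·(-88) = -2310, so α = -1155/544.
Then β = ((-88) − 54·(-1155/544))/11 = 659/272.

α = -2.123, β = 2.423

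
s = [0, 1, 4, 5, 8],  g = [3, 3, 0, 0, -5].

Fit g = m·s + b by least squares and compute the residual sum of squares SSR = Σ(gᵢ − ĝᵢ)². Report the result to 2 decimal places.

The normal system AᵀA·[m, b]ᵀ = Aᵀg is [[106, 18]; [18, 5]]·[m, b]ᵀ = [-37, 1]ᵀ.
Δ = 106·5 − 18² = 206.
m = ((-37)·5 − 18·1)/206 = -203/206; b = (106·1 − 18·(-37))/206 = 386/103.
Residuals: -77/103, 49/206, 20/103, 243/206, -89/103; SSR = 575/206.

SSR = 2.79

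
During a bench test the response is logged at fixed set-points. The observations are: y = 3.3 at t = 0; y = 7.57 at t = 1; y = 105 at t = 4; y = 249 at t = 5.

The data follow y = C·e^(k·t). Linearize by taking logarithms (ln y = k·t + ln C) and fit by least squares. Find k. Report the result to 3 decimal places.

k = 0.868

With ln yᵢ as the transformed response and tᵢ as the regressor:
Σt = 10.0000, Σ(t)² = 42.0000, Σln y = 13.3895, Σt·ln y = 48.2273.
Equations: 42.0000·k + 10.0000·ln C = 48.2273;  10.0000·k + 4·ln C = 13.3895.
Solving (det = 68.0000): k = 0.86785, ln C = 1.17775.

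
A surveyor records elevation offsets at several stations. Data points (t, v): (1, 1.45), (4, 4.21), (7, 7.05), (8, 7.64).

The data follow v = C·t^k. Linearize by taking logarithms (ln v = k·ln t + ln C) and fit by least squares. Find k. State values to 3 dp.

k = 0.804

With ln vᵢ as the transformed response and ln tᵢ as the regressor:
Σln t = 5.4116, Σ(ln t)² = 10.0325, Σln v = 5.7955, Σln t·ln v = 10.0215.
Normal system: [[10.0325, 5.4116]; [5.4116, 4]]·[k, ln C]ᵀ = [10.0215, 5.7955]ᵀ.
Slope k = (n·Σln t·ln v − Σln t·Σln v)/(n·Σ(ln t)² − (Σln t)²) = (4·10.0215 − 5.4116·5.7955)/10.8439 = 0.80442; ln C = (Σln v − k·Σln t)/n = 0.36056.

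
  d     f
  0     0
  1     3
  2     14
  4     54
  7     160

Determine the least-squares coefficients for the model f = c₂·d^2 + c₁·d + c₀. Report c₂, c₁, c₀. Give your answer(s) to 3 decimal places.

Normal-equation sums: Σd^2·d^2 = 2674, Σd^2·d = 416, Σd^2 = 70, Σd·d = 70, Σd = 14, Σ1 = 5.
For Xᵀf: Σd^2·f = 8763, Σd·f = 1367, Σf = 231.
Inverting the 3×3 Gram matrix, [c₂, c₁, c₀]ᵀ = [2693/858, 827/858, -63/143]ᵀ.

c₂ = 3.139, c₁ = 0.964, c₀ = -0.441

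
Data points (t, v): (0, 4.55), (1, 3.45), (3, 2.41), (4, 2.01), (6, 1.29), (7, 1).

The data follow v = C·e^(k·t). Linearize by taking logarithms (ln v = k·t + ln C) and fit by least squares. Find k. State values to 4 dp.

Taking logs, ln v = k·t + ln C, so regress ln v on t.
AᵀA = [[111.0000, 21.0000]; [21.0000, 6]], rhs = [8.1976, 4.5859]ᵀ  (here Σt = 21.0000, Σ(t)² = 111.0000, Σln v = 4.5859, Σt·ln v = 8.1976).
Slope k = (n·Σt·ln v − Σt·Σln v)/(n·Σ(t)² − (Σt)²) = (6·8.1976 − 21.0000·4.5859)/225.0000 = -0.20941; ln C = (Σln v − k·Σt)/n = 1.49727.

k = -0.2094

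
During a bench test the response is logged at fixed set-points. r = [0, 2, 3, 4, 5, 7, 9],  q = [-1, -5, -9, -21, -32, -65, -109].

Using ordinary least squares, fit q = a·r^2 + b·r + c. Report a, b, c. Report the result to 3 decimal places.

a = -1.454, b = 1.044, c = -0.830

Setting ∂/∂a … = 0 gives: 9940·a + 1296·b + 184·c = -13251;  1296·a + 184·b + 30·c = -1717;  184·a + 30·b + 7·c = -242.
Solving the 3×3 system (Gaussian elimination) gives a = -9229/6348, b = 2209/2116, c = -2635/3174.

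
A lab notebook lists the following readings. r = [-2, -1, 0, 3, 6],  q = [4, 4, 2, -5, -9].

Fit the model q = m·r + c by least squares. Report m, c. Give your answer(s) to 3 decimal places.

MᵀM·[m, c]ᵀ = Mᵀq reads: 50·m + 6·c = -81;  6·m + 5·c = -4.
(Σr·r = 50, Σr = 6, Σ1 = 5, Σr·q = -81, Σq = -4.)
det = 50·5 − 6² = 214.
m = ((-81)·5 − 6·(-4))/214 = -381/214; c = (50·(-4) − 6·(-81))/214 = 143/107.

m = -1.780, c = 1.336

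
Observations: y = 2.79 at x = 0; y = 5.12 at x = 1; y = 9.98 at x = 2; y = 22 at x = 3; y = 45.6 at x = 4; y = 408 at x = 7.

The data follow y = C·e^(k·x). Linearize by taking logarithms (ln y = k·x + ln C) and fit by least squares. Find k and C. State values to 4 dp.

Linearized form: ln y = k·x + ln C. From the 6 transformed points,
Σx = 17.0000, Σ(x)² = 79.0000, Σln y = 17.8820, Σx·ln y = 72.8659.
Equations: 79.0000·k + 17.0000·ln C = 72.8659;  17.0000·k + 6·ln C = 17.8820.
Solving (det = 185.0000): k = 0.72001, ln C = 0.94031, so C = exp(0.94031) = 2.56076.

k = 0.7200, C = 2.5608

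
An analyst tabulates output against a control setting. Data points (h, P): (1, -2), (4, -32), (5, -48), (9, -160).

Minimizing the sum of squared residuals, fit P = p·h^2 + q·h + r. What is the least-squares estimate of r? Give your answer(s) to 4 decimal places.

With design matrix M, MᵀM = [[7443, 919, 123]; [919, 123, 19]; [123, 19, 4]] and MᵀP = [-14674, -1810, -242]ᵀ.
Solving the 3×3 system (Gaussian elimination) gives p = -7881/3916, q = 1577/3916, r = -47/89.

r = -0.5281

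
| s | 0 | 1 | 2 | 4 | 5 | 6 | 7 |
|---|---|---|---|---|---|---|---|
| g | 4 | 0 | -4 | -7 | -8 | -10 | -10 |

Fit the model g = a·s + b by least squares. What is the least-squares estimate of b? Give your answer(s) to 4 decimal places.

b = 1.9349

Entries of AᵀA: Σs·s = 131, Σs = 25, Σ1 = 7.
Moment sums: Σs·g = -206, Σg = -35.
Determinant 131·7 − 25² = 292.
a = ((-206)·7 − 25·(-35))/292 = -567/292; b = (131·(-35) − 25·(-206))/292 = 565/292.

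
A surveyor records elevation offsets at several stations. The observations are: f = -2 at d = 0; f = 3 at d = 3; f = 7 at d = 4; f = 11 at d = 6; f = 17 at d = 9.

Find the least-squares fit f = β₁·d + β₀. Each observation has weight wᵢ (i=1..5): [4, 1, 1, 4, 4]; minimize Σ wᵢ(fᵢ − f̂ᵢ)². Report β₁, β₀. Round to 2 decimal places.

β₁ = 2.13, β₀ = -2.06

Compute the Gram sums: Σwᵢ·d·d = 493, Σwᵢ·d = 67, Σwᵢ·1 = 14.
Right-hand side: Σwᵢ·d·f = 913, Σwᵢ·f = 114.
So MᵀWM·[β₁, β₀]ᵀ = MᵀWf: [[493, 67]; [67, 14]]·[β₁, β₀]ᵀ = [913, 114]ᵀ.
Δ = 493·14 − 67² = 2413.
β₁ = (913·14 − 67·114)/2413 = 5144/2413; β₀ = (493·114 − 67·913)/2413 = -4969/2413.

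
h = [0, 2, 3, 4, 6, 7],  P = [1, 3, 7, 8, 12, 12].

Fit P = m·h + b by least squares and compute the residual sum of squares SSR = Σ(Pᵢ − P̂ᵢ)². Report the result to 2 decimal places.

SSR = 4.22

Normal-equation sums: Σh·h = 114, Σh = 22, Σ1 = 6.
For AᵀP: Σh·P = 215, ΣP = 43.
So AᵀA·[m, b]ᵀ = AᵀP: [[114, 22]; [22, 6]]·[m, b]ᵀ = [215, 43]ᵀ.
det = 114·6 − 22² = 200.
m = (215·6 − 22·43)/200 = 43/25; b = (114·43 − 22·215)/200 = 43/50.
Residuals: 7/50, -13/10, 49/50, 13/50, 41/50, -9/10; SSR = 211/50.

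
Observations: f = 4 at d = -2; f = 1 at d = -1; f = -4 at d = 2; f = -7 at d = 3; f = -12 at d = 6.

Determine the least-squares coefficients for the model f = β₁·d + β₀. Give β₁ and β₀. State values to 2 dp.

β₁ = -1.97, β₀ = -0.45

With design matrix A, AᵀA = [[54, 8]; [8, 5]] and Aᵀf = [-110, -18]ᵀ.
Eliminating β₀: 5·(row 1) − 8·(row 2) gives 206·β₁ = 5·(-110) − 8·(-18) = -406, so β₁ = -203/103.
Then β₀ = ((-18) − 8·(-203/103))/5 = -46/103.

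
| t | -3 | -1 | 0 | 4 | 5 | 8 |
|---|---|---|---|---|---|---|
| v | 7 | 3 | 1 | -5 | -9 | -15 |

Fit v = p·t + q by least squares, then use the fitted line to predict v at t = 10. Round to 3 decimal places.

v̂ = -18.336

The normal system XᵀX·[p, q]ᵀ = Xᵀv is [[115, 13]; [13, 6]]·[p, q]ᵀ = [-209, -18]ᵀ.
Determinant 115·6 − 13² = 521.
p = ((-209)·6 − 13·(-18))/521 = -1020/521; q = (115·(-18) − 13·(-209))/521 = 647/521.
At t = 10: v̂ = (-1020/521)·(10) + (647/521)·(1) = -9553/521.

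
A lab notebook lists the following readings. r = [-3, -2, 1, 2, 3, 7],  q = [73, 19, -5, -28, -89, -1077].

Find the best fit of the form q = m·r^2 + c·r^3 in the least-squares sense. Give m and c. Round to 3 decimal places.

m = -0.944, c = -3.005

The normal system XᵀX·[m, c]ᵀ = Xᵀq is [[2596, 16808]; [16808, 119236]]·[m, c]ᵀ = [-52958, -374166]ᵀ.
Δ = 2596·119236 − 16808² = 27027792.
m = ((-52958)·119236 − 16808·(-374166))/27027792 = -3189745/3378474; c = (2596·(-374166) − 16808·(-52958))/27027792 = -922919/307134.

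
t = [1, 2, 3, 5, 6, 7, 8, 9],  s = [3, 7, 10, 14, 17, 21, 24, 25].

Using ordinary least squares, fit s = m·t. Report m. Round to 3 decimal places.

Setting ∂/∂m … = 0 gives: 269·m = 783.
(Σt·t = 269, Σt·s = 783.)
Hence m = 783 / 269 ≈ 2.91078.

m = 2.911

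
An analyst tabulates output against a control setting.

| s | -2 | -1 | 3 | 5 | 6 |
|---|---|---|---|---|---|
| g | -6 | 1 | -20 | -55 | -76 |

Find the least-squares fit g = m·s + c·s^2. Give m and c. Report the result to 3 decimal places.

Setting ∂/∂m … = 0 gives: 75·m + 359·c = -780;  359·m + 2019·c = -4314.
Determinant 75·2019 − 359² = 22544.
m = ((-780)·2019 − 359·(-4314))/22544 = -13047/11272; c = (75·(-4314) − 359·(-780))/22544 = -21765/11272.

m = -1.157, c = -1.931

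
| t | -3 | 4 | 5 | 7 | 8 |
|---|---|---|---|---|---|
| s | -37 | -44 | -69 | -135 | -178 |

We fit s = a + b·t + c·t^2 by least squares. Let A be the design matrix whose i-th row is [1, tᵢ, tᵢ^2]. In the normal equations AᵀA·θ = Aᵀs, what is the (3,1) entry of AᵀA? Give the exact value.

Row 3 ↔ basis t^2, column 1 ↔ basis 1, so (AᵀA)_{3,1} = Σᵢ t^2 = (9)·(1) + (16)·(1) + (25)·(1) + (49)·(1) + (64)·(1) = 163.

163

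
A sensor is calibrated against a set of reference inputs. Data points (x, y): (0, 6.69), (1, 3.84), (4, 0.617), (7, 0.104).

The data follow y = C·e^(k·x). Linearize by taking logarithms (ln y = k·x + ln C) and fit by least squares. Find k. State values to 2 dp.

k = -0.60

Let Y = ln y. Fitting Y = k·x + ln C by least squares:
AᵀA = [[66.0000, 12.0000]; [12.0000, 4]], rhs = [-16.4296, 0.4998]ᵀ  (here Σx = 12.0000, Σ(x)² = 66.0000, Σln y = 0.4998, Σx·ln y = -16.4296).
Slope k = (n·Σx·ln y − Σx·Σln y)/(n·Σ(x)² − (Σx)²) = (4·-16.4296 − 12.0000·0.4998)/120.0000 = -0.59764; ln C = (Σln y − k·Σx)/n = 1.91787.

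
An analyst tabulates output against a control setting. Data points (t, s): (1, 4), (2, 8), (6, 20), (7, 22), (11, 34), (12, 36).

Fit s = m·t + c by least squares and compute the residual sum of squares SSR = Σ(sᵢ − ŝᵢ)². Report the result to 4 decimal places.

SSR = 1.7471

Normal-equation sums: Σt·t = 355, Σt = 39, Σ1 = 6.
Right-hand side: Σt·s = 1100, Σs = 124.
Eliminating c: 6·(row 1) − 39·(row 2) gives 609·m = 6·1100 − 39·124 = 1764, so m = 84/29.
Then c = (124 − 39·(84/29))/6 = 160/87.
Residuals: -64/87, 32/87, 68/87, -10/87, 26/87, -52/87; SSR = 152/87.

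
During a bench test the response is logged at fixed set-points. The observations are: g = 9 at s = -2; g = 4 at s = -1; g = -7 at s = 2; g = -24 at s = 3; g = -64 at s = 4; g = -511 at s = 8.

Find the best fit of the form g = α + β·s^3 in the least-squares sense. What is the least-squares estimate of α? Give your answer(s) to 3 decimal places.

Compute the Gram sums: Σ1 = 6, Σs^3 = 602, Σs^3·s^3 = 267098.
And Σg = -593, Σs^3·g = -266508.
Normal equations: [[6, 602]; [602, 267098]]·[α, β]ᵀ = [-593, -266508]ᵀ.
Determinant 6·267098 − 602² = 1240184.
α = ((-593)·267098 − 602·(-266508))/1240184 = 1024351/620092; β = (6·(-266508) − 602·(-593))/1240184 = -621031/620092.

α = 1.652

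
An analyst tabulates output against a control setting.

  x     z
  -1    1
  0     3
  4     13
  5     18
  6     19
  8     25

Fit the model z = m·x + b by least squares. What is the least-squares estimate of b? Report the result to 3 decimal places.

b = 3.283

With design matrix A, AᵀA = [[142, 22]; [22, 6]] and Aᵀz = [455, 79]ᵀ.
Eliminating b: 6·(row 1) − 22·(row 2) gives 368·m = 6·455 − 22·79 = 992, so m = 62/23.
Then b = (79 − 22·(62/23))/6 = 151/46.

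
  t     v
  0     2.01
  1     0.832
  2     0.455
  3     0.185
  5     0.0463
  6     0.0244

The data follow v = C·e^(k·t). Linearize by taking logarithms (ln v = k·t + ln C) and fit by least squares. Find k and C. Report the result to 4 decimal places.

With ln vᵢ as the transformed response and tᵢ as the regressor:
XᵀX = [[75.0000, 17.0000]; [17.0000, 6]], rhs = [-44.4631, -8.7464]ᵀ  (here Σt = 17.0000, Σ(t)² = 75.0000, Σln v = -8.7464, Σt·ln v = -44.4631).
Slope k = (n·Σt·ln v − Σt·Σln v)/(n·Σ(t)² − (Σt)²) = (6·-44.4631 − 17.0000·-8.7464)/161.0000 = -0.73348; ln C = (Σln v − k·Σt)/n = 0.62044, so C = exp(0.62044) = 1.85975.

k = -0.7335, C = 1.8597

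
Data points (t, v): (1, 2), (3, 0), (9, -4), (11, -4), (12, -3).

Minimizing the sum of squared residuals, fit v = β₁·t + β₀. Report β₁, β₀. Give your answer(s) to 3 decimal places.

Entries of XᵀX: Σt·t = 356, Σt = 36, Σ1 = 5.
For Xᵀv: Σt·v = -114, Σv = -9.
Normal equations: [[356, 36]; [36, 5]]·[β₁, β₀]ᵀ = [-114, -9]ᵀ.
Eliminating β₀: 5·(row 1) − 36·(row 2) gives 484·β₁ = 5·(-114) − 36·(-9) = -246, so β₁ = -123/242.
Then β₀ = ((-9) − 36·(-123/242))/5 = 225/121.

β₁ = -0.508, β₀ = 1.860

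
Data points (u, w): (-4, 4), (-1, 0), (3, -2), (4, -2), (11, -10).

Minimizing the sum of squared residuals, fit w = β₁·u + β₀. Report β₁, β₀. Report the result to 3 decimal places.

β₁ = -0.882, β₀ = 0.294

Normal-equation sums: Σu·u = 163, Σu = 13, Σ1 = 5.
Moment sums: Σu·w = -140, Σw = -10.
Normal equations: [[163, 13]; [13, 5]]·[β₁, β₀]ᵀ = [-140, -10]ᵀ.
Eliminating β₀: 5·(row 1) − 13·(row 2) gives 646·β₁ = 5·(-140) − 13·(-10) = -570, so β₁ = -15/17.
Then β₀ = ((-10) − 13·(-15/17))/5 = 5/17.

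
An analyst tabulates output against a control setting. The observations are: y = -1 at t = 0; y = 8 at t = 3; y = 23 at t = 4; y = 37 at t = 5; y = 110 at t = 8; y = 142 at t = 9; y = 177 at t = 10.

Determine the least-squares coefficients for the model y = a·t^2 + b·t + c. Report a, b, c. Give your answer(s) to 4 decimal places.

a = 2.0276, b = -2.3646, c = -1.4189

The normal system AᵀA·[a, b, c]ᵀ = Aᵀy is [[21619, 2457, 295]; [2457, 295, 39]; [295, 39, 7]]·[a, b, c]ᵀ = [37607, 4229, 496]ᵀ.
Solving the 3×3 system (Gaussian elimination) gives a = 371045/182994, b = -144237/60998, c = -129823/91497.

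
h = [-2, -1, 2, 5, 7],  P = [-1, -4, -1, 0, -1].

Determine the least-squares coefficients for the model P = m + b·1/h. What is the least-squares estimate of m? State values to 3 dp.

With design matrix X, XᵀX = [[5, -23/35]; [-23/35, 3823/2450]] and XᵀP = [-7, 27/7]ᵀ.
Eliminating b: (3823/2450)·(row 1) − (-23/35)·(row 2) gives (18057/2450)·m = (3823/2450)·(-7) − (-23/35)·(27/7) = -20551/2450, so m = -20551/18057.
Then b = ((27/7) − (-23/35)·(-20551/18057))/(3823/2450) = 35980/18057.

m = -1.138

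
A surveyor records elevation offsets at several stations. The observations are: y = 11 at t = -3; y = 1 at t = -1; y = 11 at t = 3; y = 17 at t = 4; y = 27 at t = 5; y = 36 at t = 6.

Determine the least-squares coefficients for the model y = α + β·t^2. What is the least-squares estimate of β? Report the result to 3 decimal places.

Forming XᵀX = [[6, 96]; [96, 2340]] and Xᵀy = [103, 2442]ᵀ gives XᵀX·[α, β]ᵀ = Xᵀy.
Δ = 6·2340 − 96² = 4824.
α = (103·2340 − 96·2442)/4824 = 183/134; β = (6·2442 − 96·103)/4824 = 397/402.

β = 0.988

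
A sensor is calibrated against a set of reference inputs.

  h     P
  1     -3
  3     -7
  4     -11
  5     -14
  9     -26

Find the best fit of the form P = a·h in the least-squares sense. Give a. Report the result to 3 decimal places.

a = -2.818

With design matrix A, AᵀA = [[132]] and AᵀP = [-372]ᵀ.
Hence a = -372 / 132 ≈ -2.81818.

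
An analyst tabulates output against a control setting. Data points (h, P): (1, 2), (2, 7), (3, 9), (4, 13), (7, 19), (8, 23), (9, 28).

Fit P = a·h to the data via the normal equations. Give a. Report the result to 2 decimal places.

a = 2.96

Forming MᵀM = [[224]] and MᵀP = [664]ᵀ gives MᵀM·[a]ᵀ = MᵀP.
a = 664/224 = 2.96429.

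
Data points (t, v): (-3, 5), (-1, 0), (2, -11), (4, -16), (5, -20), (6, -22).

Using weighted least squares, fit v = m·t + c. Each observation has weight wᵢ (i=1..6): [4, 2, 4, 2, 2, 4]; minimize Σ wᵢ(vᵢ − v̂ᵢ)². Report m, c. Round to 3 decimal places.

Sums needed: Σwᵢ·t·t = 280, Σwᵢ·t = 36, Σwᵢ·1 = 18.
And Σwᵢ·t·v = -1004, Σwᵢ·v = -184.
Δ = 280·18 − 36² = 3744.
m = ((-1004)·18 − 36·(-184))/3744 = -159/52; c = (280·(-184) − 36·(-1004))/3744 = -961/234.

m = -3.058, c = -4.107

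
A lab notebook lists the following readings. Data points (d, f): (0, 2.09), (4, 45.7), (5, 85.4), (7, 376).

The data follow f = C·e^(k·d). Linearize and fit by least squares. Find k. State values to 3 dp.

With ln fᵢ as the transformed response and dᵢ as the regressor:
Sums: Σd = 16.0000, Σ(d)² = 90.0000, Σln f = 14.9362, Σd·ln f = 79.0322.
Normal system: [[90.0000, 16.0000]; [16.0000, 4]]·[k, ln C]ᵀ = [79.0322, 14.9362]ᵀ.
Δ = 90.0000·4 − (16.0000)² = 104.0000; k = (79.0322·4 − 16.0000·14.9362)/104.0000 = 0.74183, ln C = (90.0000·14.9362 − 16.0000·79.0322)/104.0000 = 0.76675.

k = 0.742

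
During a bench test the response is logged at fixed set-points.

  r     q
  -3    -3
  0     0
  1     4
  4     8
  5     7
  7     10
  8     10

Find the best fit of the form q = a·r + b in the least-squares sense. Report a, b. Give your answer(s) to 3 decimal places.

a = 1.232, b = 1.271

From the data, Σr·r = 164, Σr = 22, Σ1 = 7.
Moment sums: Σr·q = 230, Σq = 36.
Normal equations: [[164, 22]; [22, 7]]·[a, b]ᵀ = [230, 36]ᵀ.
Eliminating b: 7·(row 1) − 22·(row 2) gives 664·a = 7·230 − 22·36 = 818, so a = 409/332.
Then b = (36 − 22·(409/332))/7 = 211/166.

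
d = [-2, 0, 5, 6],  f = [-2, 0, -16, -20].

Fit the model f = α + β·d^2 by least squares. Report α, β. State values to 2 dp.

α = -0.08, β = -0.58

Normal-equation sums: Σ1 = 4, Σd^2 = 65, Σd^2·d^2 = 1937.
Right-hand side: Σf = -38, Σd^2·f = -1128.
MᵀM·[α, β]ᵀ = Mᵀf becomes [[4, 65]; [65, 1937]]·[α, β]ᵀ = [-38, -1128]ᵀ.
Determinant 4·1937 − 65² = 3523.
α = ((-38)·1937 − 65·(-1128))/3523 = -22/271; β = (4·(-1128) − 65·(-38))/3523 = -2042/3523.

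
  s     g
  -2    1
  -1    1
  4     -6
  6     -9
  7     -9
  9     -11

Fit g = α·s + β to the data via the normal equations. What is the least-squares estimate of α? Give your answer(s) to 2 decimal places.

Setting ∂/∂α … = 0 gives: 187·α + 23·β = -243;  23·α + 6·β = -33.
(Σs·s = 187, Σs = 23, Σ1 = 6, Σs·g = -243, Σg = -33.)
Eliminating β: 6·(row 1) − 23·(row 2) gives 593·α = 6·(-243) − 23·(-33) = -699, so α = -699/593.
Then β = ((-33) − 23·(-699/593))/6 = -582/593.

α = -1.18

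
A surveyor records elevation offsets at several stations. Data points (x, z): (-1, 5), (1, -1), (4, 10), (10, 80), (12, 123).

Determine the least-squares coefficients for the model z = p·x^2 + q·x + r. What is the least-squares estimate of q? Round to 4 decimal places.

q = -2.3102

Normal-equation sums: Σx^2·x^2 = 30994, Σx^2·x = 2792, Σx^2 = 262, Σx·x = 262, Σx = 26, Σ1 = 5.
And Σx^2·z = 25876, Σx·z = 2310, Σz = 217.
Normal equations: [[30994, 2792, 262]; [2792, 262, 26]; [262, 26, 5]]·[p, q, r]ᵀ = [25876, 2310, 217]ᵀ.
Row-reducing yields p = 187555/181839, q = -420092/181839, r = 11829/8659.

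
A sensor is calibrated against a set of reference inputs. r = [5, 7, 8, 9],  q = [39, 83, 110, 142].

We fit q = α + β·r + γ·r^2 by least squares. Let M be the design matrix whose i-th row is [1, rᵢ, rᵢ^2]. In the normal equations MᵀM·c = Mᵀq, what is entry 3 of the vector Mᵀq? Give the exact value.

23584

Entry 3 ↔ basis r^2, so (Mᵀq)_{3} = Σᵢ (r^2)·qᵢ = (25)·(39) + (49)·(83) + (64)·(110) + (81)·(142) = 23584.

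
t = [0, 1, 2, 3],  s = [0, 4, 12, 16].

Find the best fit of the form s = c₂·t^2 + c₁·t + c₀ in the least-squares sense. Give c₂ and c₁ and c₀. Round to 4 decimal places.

Sums needed: Σt^2·t^2 = 98, Σt^2·t = 36, Σt^2 = 14, Σt·t = 14, Σt = 6, Σ1 = 4.
Moment sums: Σt^2·s = 196, Σt·s = 76, Σs = 32.
Row-reducing yields c₂ = 0, c₁ = 28/5, c₀ = -2/5.

c₂ = 0.0000, c₁ = 5.6000, c₀ = -0.4000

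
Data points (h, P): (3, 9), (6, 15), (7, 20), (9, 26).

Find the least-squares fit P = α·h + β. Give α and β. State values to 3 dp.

AᵀA·[α, β]ᵀ = AᵀP reads: 175·α + 25·β = 491;  25·α + 4·β = 70.
Eliminating β: 4·(row 1) − 25·(row 2) gives 75·α = 4·491 − 25·70 = 214, so α = 214/75.
Then β = (70 − 25·(214/75))/4 = -1/3.

α = 2.853, β = -0.333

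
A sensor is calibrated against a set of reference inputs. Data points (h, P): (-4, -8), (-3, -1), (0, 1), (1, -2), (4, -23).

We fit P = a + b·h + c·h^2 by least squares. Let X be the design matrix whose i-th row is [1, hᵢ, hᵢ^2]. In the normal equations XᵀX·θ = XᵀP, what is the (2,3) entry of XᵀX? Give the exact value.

Row 2 ↔ basis h, column 3 ↔ basis h^2, so (XᵀX)_{2,3} = Σᵢ (h)·(h^2) = (-4)·(16) + (-3)·(9) + (0)·(0) + (1)·(1) + (4)·(16) = -26.

-26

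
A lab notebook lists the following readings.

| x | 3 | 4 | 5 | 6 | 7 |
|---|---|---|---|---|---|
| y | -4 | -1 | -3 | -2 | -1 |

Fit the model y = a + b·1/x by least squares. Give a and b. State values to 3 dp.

Sums needed: Σ1 = 5, Σ1/x = 153/140, Σ1/x·1/x = 46181/176400.
And Σy = -11, Σ1/x·y = -1117/420.
MᵀM·[a, b]ᵀ = Mᵀy becomes [[5, 153/140]; [153/140, 46181/176400]]·[a, b]ᵀ = [-11, -1117/420]ᵀ.
det = 5·(46181/176400) − (153/140)² = 1264/11025.
a = ((-11)·(46181/176400) − (153/140)·(-1117/420))/(1264/11025) = 589/2528; b = (5·(-1117/420) − (153/140)·(-11))/(1264/11025) = -7035/632.

a = 0.233, b = -11.131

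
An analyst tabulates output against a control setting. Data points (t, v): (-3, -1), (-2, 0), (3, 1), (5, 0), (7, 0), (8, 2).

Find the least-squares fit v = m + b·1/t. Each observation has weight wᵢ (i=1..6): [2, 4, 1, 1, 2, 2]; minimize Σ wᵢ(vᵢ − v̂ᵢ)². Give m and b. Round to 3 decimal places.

The normal system MᵀWM·[m, b]ᵀ = MᵀWv is [[12, -671/420]; [-671/420, 169979/117600]]·[m, b]ᵀ = [3, 3/2]ᵀ.
Δ = 12·(169979/117600) − (-671/420)² = 2609381/176400.
m = (3·(169979/117600) − (-671/420)·(3/2))/(2609381/176400) = 2375271/5218762; b = (12·(3/2) − (-671/420)·3)/(2609381/176400) = 4020660/2609381.

m = 0.455, b = 1.541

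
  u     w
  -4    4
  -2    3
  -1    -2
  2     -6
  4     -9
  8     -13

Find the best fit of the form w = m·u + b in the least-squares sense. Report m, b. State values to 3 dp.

AᵀA·[m, b]ᵀ = Aᵀw reads: 105·m + 7·b = -172;  7·m + 6·b = -23.
(Σu·u = 105, Σu = 7, Σ1 = 6, Σu·w = -172, Σw = -23.)
Determinant 105·6 − 7² = 581.
m = ((-172)·6 − 7·(-23))/581 = -871/581; b = (105·(-23) − 7·(-172))/581 = -173/83.

m = -1.499, b = -2.084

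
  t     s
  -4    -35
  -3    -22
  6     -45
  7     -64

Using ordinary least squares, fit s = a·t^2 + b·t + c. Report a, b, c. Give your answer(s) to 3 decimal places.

Compute the Gram sums: Σt^2·t^2 = 4034, Σt^2·t = 468, Σt^2 = 110, Σt·t = 110, Σt = 6, Σ1 = 4.
Right-hand side: Σt^2·s = -5514, Σt·s = -512, Σs = -166.
MᵀM·[a, b, c]ᵀ = Mᵀs becomes [[4034, 468, 110]; [468, 110, 6]; [110, 6, 4]]·[a, b, c]ᵀ = [-5514, -512, -166]ᵀ.
Row-reducing yields a = -8/5, b = 1109/505, c = -401/505.

a = -1.600, b = 2.196, c = -0.794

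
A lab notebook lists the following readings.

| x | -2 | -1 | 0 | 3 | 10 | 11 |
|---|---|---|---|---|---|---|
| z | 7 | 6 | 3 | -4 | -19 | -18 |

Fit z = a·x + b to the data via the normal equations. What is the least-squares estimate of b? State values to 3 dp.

b = 3.039

From the data, Σx·x = 235, Σx = 21, Σ1 = 6.
Right-hand side: Σx·z = -420, Σz = -25.
So MᵀM·[a, b]ᵀ = Mᵀz: [[235, 21]; [21, 6]]·[a, b]ᵀ = [-420, -25]ᵀ.
Determinant 235·6 − 21² = 969.
a = ((-420)·6 − 21·(-25))/969 = -35/17; b = (235·(-25) − 21·(-420))/969 = 155/51.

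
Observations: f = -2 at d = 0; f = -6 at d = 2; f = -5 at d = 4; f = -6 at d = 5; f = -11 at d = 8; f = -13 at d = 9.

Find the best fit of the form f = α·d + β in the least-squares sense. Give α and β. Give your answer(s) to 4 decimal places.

From the data, Σd·d = 190, Σd = 28, Σ1 = 6.
Right-hand side: Σd·f = -267, Σf = -43.
Eliminating β: 6·(row 1) − 28·(row 2) gives 356·α = 6·(-267) − 28·(-43) = -398, so α = -199/178.
Then β = ((-43) − 28·(-199/178))/6 = -347/178.

α = -1.1180, β = -1.9494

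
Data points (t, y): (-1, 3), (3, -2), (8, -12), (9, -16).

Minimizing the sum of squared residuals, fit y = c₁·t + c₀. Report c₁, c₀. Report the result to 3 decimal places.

c₁ = -1.865, c₀ = 2.108

The normal system XᵀX·[c₁, c₀]ᵀ = Xᵀy is [[155, 19]; [19, 4]]·[c₁, c₀]ᵀ = [-249, -27]ᵀ.
Determinant 155·4 − 19² = 259.
c₁ = ((-249)·4 − 19·(-27))/259 = -69/37; c₀ = (155·(-27) − 19·(-249))/259 = 78/37.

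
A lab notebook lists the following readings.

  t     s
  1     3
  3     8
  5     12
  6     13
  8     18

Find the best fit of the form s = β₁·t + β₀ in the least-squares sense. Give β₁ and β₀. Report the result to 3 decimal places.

Forming MᵀM = [[135, 23]; [23, 5]] and Mᵀs = [309, 54]ᵀ gives MᵀM·[β₁, β₀]ᵀ = Mᵀs.
det = 135·5 − 23² = 146.
β₁ = (309·5 − 23·54)/146 = 303/146; β₀ = (135·54 − 23·309)/146 = 183/146.

β₁ = 2.075, β₀ = 1.253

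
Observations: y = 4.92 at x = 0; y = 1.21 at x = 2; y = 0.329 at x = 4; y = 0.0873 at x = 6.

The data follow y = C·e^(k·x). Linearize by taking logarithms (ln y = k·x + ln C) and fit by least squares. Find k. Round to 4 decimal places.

Linearized form: ln y = k·x + ln C. From the 4 transformed points,
Σx = 12.0000, Σ(x)² = 56.0000, Σln y = -1.7662, Σx·ln y = -18.6960.
Normal system: [[56.0000, 12.0000]; [12.0000, 4]]·[k, ln C]ᵀ = [-18.6960, -1.7662]ᵀ.
Slope k = (n·Σx·ln y − Σx·Σln y)/(n·Σ(x)² − (Σx)²) = (4·-18.6960 − 12.0000·-1.7662)/80.0000 = -0.66987; ln C = (Σln y − k·Σx)/n = 1.56808.

k = -0.6699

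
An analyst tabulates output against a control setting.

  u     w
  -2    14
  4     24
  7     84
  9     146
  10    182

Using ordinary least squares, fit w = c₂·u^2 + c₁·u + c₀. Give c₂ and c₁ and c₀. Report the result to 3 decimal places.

MᵀM·[c₂, c₁, c₀]ᵀ = Mᵀw reads: 19234·c₂ + 2128·c₁ + 250·c₀ = 34582;  2128·c₂ + 250·c₁ + 28·c₀ = 3790;  250·c₂ + 28·c₁ + 5·c₀ = 450.
Solving the 3×3 system (Gaussian elimination) gives c₂ = 11993/5811, c₁ = -1115/447, c₀ = 1504/1937.

c₂ = 2.064, c₁ = -2.494, c₀ = 0.776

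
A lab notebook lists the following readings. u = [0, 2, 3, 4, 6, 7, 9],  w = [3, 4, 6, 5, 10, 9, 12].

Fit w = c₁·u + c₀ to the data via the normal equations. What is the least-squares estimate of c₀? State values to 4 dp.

c₀ = 2.3960

Entries of XᵀX: Σu·u = 195, Σu = 31, Σ1 = 7.
Moment sums: Σu·w = 277, Σw = 49.
So XᵀX·[c₁, c₀]ᵀ = Xᵀw: [[195, 31]; [31, 7]]·[c₁, c₀]ᵀ = [277, 49]ᵀ.
det = 195·7 − 31² = 404.
c₁ = (277·7 − 31·49)/404 = 105/101; c₀ = (195·49 − 31·277)/404 = 242/101.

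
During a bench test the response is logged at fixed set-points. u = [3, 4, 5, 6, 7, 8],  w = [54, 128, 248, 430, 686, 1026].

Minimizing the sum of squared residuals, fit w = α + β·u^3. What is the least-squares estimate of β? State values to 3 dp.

β = 2.005

Normal-equation sums: Σ1 = 6, Σu^3 = 1287, Σu^3·u^3 = 446899.
For Aᵀw: Σw = 2572, Σu^3·w = 894140.
So AᵀA·[α, β]ᵀ = Aᵀw: [[6, 1287]; [1287, 446899]]·[α, β]ᵀ = [2572, 894140]ᵀ.
Determinant 6·446899 − 1287² = 1025025.
α = (2572·446899 − 1287·894140)/1025025 = -1333952/1025025; β = (6·894140 − 1287·2572)/1025025 = 684892/341675.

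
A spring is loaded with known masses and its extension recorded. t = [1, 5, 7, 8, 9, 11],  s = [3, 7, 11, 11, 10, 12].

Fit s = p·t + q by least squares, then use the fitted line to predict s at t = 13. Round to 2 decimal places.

ŝ = 14.68

Sums needed: Σt·t = 341, Σt = 41, Σ1 = 6.
And Σt·s = 425, Σs = 54.
Eliminating q: 6·(row 1) − 41·(row 2) gives 365·p = 6·425 − 41·54 = 336, so p = 336/365.
Then q = (54 − 41·(336/365))/6 = 989/365.
At t = 13: ŝ = (336/365)·(13) + (989/365)·(1) = 5357/365.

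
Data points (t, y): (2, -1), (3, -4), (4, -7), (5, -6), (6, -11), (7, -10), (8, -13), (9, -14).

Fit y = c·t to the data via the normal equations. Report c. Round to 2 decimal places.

c = -1.54

XᵀX·[c]ᵀ = Xᵀy reads: 284·c = -438.
Hence c = -438 / 284 ≈ -1.54225.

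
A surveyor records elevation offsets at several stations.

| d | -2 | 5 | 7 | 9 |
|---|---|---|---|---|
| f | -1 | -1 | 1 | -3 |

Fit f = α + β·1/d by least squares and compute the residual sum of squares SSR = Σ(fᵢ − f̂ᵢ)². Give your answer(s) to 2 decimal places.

The normal equations are: 4·α + (-29/630)·β = -4;  (-29/630)·α + (128101/396900)·β = 23/210.
(Σ1 = 4, Σ1/d = -29/630, Σ1/d·1/d = 128101/396900, Σf = -4, Σ1/d·f = 23/210.)
Δ = 4·(128101/396900) − (-29/630)² = 170521/132300.
α = ((-4)·(128101/396900) − (-29/630)·(23/210))/(170521/132300) = -510403/511563; β = (4·(23/210) − (-29/630)·(-4))/(170521/132300) = 33600/170521.
Residuals: 49240/511563, -1640/39351, 1007566/511563, -345162/170521; SSR = 4086104/511563.

SSR = 7.99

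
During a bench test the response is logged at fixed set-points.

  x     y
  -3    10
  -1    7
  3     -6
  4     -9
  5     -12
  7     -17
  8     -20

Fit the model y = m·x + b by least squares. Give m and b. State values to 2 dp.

With design matrix M, MᵀM = [[173, 23]; [23, 7]] and Mᵀy = [-430, -47]ᵀ.
det = 173·7 − 23² = 682.
m = ((-430)·7 − 23·(-47))/682 = -1929/682; b = (173·(-47) − 23·(-430))/682 = 1759/682.

m = -2.83, b = 2.58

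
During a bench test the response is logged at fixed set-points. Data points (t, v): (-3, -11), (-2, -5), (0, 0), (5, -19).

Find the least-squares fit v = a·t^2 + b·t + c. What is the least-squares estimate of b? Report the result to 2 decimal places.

From the data, Σt^2·t^2 = 722, Σt^2·t = 90, Σt^2 = 38, Σt·t = 38, Σt = 0, Σ1 = 4.
For Xᵀv: Σt^2·v = -594, Σt·v = -52, Σv = -35.
XᵀX·[a, b, c]ᵀ = Xᵀv becomes [[722, 90, 38]; [90, 38, 0]; [38, 0, 4]]·[a, b, c]ᵀ = [-594, -52, -35]ᵀ.
Row-reducing yields a = -5257/5618, b = 4763/5618, c = 392/2809.

b = 0.85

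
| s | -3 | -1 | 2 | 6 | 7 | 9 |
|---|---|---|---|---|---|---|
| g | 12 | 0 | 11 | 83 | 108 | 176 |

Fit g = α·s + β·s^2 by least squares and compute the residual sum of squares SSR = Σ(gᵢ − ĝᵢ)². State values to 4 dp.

SSR = 3.2418

From the data, Σs·s = 180, Σs·s^2 = 1268, Σs^2·s^2 = 10356.
Right-hand side: Σs·g = 2824, Σs^2·g = 22688.
Determinant 180·10356 − 1268² = 256256.
α = (2824·10356 − 1268·22688)/256256 = 1355/728; β = (180·22688 − 1268·2824)/256256 = 1429/728.
Residuals: -15/182, -37/364, -209/364, 425/364, -63/52, 23/91; SSR = 295/91.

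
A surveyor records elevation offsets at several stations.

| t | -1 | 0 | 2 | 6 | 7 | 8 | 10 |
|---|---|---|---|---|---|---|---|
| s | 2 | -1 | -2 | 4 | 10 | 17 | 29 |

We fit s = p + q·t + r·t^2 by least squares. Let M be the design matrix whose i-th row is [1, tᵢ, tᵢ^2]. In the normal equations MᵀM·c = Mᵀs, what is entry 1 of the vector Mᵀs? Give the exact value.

Entry 1 ↔ basis 1, so (Mᵀs)_{1} = Σᵢ sᵢ = (1)·(2) + (1)·(-1) + (1)·(-2) + (1)·(4) + (1)·(10) + (1)·(17) + (1)·(29) = 59.

59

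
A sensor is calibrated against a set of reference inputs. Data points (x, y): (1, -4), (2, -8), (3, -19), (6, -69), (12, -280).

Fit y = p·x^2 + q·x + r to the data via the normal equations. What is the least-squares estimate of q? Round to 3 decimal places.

Setting ∂/∂p … = 0 gives: 22130·p + 1980·q + 194·r = -43011;  1980·p + 194·q + 24·r = -3851;  194·p + 24·q + 5·r = -380.
Row-reducing yields p = -253805/126798, q = 38795/42266, r = -24833/9057.

q = 0.918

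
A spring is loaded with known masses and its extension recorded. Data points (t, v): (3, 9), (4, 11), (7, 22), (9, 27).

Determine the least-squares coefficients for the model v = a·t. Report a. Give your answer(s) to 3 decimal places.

Entries of XᵀX: Σt·t = 155.
Right-hand side: Σt·v = 468.
So XᵀX·[a]ᵀ = Xᵀv: [[155]]·[a]ᵀ = [468]ᵀ.
Hence a = 468 / 155 ≈ 3.01935.

a = 3.019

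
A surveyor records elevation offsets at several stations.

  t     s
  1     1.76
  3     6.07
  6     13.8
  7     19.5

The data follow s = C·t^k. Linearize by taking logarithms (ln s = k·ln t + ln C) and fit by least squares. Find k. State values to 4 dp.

k = 1.2032

Linearized form: ln s = k·ln t + ln C. From the 4 transformed points,
Σln t = 4.8363, Σ(ln t)² = 8.2039, Σln s = 7.9638, Σln t·ln s = 12.4641.
Equations: 8.2039·k + 4.8363·ln C = 12.4641;  4.8363·k + 4·ln C = 7.9638.
Δ = 8.2039·4 − (4.8363)² = 9.4260; k = (12.4641·4 − 4.8363·7.9638)/9.4260 = 1.20321, ln C = (8.2039·7.9638 − 4.8363·12.4641)/9.4260 = 0.53617.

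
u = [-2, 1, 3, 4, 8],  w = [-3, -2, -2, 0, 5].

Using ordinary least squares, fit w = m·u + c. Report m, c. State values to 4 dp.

m = 0.7956, c = -2.6277

Entries of XᵀX: Σu·u = 94, Σu = 14, Σ1 = 5.
Right-hand side: Σu·w = 38, Σw = -2.
XᵀX·[m, c]ᵀ = Xᵀw becomes [[94, 14]; [14, 5]]·[m, c]ᵀ = [38, -2]ᵀ.
Eliminating c: 5·(row 1) − 14·(row 2) gives 274·m = 5·38 − 14·(-2) = 218, so m = 109/137.
Then c = ((-2) − 14·(109/137))/5 = -360/137.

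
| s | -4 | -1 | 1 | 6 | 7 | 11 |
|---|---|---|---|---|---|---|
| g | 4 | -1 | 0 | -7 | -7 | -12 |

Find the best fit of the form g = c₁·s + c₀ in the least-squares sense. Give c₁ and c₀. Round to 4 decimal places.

From the data, Σs·s = 224, Σs = 20, Σ1 = 6.
For Xᵀg: Σs·g = -238, Σg = -23.
Normal equations: [[224, 20]; [20, 6]]·[c₁, c₀]ᵀ = [-238, -23]ᵀ.
Eliminating c₀: 6·(row 1) − 20·(row 2) gives 944·c₁ = 6·(-238) − 20·(-23) = -968, so c₁ = -121/118.
Then c₀ = ((-23) − 20·(-121/118))/6 = -49/118.

c₁ = -1.0254, c₀ = -0.4153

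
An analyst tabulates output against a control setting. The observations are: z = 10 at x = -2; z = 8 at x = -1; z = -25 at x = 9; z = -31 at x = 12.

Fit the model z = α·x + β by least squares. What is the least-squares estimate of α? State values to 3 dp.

Sums needed: Σx·x = 230, Σx = 18, Σ1 = 4.
Right-hand side: Σx·z = -625, Σz = -38.
Normal equations: [[230, 18]; [18, 4]]·[α, β]ᵀ = [-625, -38]ᵀ.
Δ = 230·4 − 18² = 596.
α = ((-625)·4 − 18·(-38))/596 = -454/149; β = (230·(-38) − 18·(-625))/596 = 1255/298.

α = -3.047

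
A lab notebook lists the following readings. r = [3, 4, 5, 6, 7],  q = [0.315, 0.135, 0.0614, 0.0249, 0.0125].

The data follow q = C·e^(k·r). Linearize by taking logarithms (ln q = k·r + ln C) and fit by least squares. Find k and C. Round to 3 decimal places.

Linearized form: ln q = k·r + ln C. From the 5 transformed points,
Sums: Σr = 25.0000, Σ(r)² = 135.0000, Σln q = -14.0229, Σr·ln q = -78.2587.
Normal system: [[135.0000, 25.0000]; [25.0000, 5]]·[k, ln C]ᵀ = [-78.2587, -14.0229]ᵀ.
Δ = 135.0000·5 − (25.0000)² = 50.0000; k = (-78.2587·5 − 25.0000·-14.0229)/50.0000 = -0.81441, ln C = (135.0000·-14.0229 − 25.0000·-78.2587)/50.0000 = 1.26746, so C = exp(1.26746) = 3.55183.

k = -0.814, C = 3.552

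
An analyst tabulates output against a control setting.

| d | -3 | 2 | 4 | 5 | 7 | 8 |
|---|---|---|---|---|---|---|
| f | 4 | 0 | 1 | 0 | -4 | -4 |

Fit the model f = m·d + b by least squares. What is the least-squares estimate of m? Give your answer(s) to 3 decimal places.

Normal-equation sums: Σd·d = 167, Σd = 23, Σ1 = 6.
For Mᵀf: Σd·f = -68, Σf = -3.
So MᵀM·[m, b]ᵀ = Mᵀf: [[167, 23]; [23, 6]]·[m, b]ᵀ = [-68, -3]ᵀ.
det = 167·6 − 23² = 473.
m = ((-68)·6 − 23·(-3))/473 = -339/473; b = (167·(-3) − 23·(-68))/473 = 1063/473.

m = -0.717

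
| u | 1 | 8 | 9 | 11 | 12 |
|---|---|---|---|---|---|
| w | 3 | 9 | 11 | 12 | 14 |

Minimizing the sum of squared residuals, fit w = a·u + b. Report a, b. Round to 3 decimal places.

a = 0.965, b = 1.885

From the data, Σu·u = 411, Σu = 41, Σ1 = 5.
For Xᵀw: Σu·w = 474, Σw = 49.
Normal equations: [[411, 41]; [41, 5]]·[a, b]ᵀ = [474, 49]ᵀ.
Determinant 411·5 − 41² = 374.
a = (474·5 − 41·49)/374 = 361/374; b = (411·49 − 41·474)/374 = 705/374.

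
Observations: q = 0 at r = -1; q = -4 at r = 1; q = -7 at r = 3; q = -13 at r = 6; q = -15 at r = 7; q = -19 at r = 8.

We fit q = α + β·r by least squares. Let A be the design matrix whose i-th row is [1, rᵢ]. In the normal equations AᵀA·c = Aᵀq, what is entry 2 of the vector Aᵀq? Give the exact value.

Entry 2 ↔ basis r, so (Aᵀq)_{2} = Σᵢ (r)·qᵢ = (-1)·(0) + (1)·(-4) + (3)·(-7) + (6)·(-13) + (7)·(-15) + (8)·(-19) = -360.

-360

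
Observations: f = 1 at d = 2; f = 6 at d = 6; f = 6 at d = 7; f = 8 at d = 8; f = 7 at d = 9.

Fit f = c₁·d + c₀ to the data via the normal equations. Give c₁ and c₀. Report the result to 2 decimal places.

AᵀA·[c₁, c₀]ᵀ = Aᵀf reads: 234·c₁ + 32·c₀ = 207;  32·c₁ + 5·c₀ = 28.
(Σd·d = 234, Σd = 32, Σ1 = 5, Σd·f = 207, Σf = 28.)
Δ = 234·5 − 32² = 146.
c₁ = (207·5 − 32·28)/146 = 139/146; c₀ = (234·28 − 32·207)/146 = -36/73.

c₁ = 0.95, c₀ = -0.49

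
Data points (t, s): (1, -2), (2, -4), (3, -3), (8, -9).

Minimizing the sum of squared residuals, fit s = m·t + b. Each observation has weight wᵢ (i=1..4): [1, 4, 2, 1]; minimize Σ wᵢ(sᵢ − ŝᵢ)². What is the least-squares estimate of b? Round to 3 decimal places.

Sums needed: Σwᵢ·t·t = 99, Σwᵢ·t = 23, Σwᵢ·1 = 8.
For XᵀWs: Σwᵢ·t·s = -124, Σwᵢ·s = -33.
Eliminating b: 8·(row 1) − 23·(row 2) gives 263·m = 8·(-124) − 23·(-33) = -233, so m = -233/263.
Then b = ((-33) − 23·(-233/263))/8 = -415/263.

b = -1.578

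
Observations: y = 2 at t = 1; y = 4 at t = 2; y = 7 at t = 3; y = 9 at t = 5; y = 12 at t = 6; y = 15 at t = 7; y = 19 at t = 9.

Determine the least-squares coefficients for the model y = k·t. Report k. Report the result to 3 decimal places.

k = 2.068

With design matrix A, AᵀA = [[205]] and Aᵀy = [424]ᵀ.
Hence k = 424 / 205 ≈ 2.06829.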